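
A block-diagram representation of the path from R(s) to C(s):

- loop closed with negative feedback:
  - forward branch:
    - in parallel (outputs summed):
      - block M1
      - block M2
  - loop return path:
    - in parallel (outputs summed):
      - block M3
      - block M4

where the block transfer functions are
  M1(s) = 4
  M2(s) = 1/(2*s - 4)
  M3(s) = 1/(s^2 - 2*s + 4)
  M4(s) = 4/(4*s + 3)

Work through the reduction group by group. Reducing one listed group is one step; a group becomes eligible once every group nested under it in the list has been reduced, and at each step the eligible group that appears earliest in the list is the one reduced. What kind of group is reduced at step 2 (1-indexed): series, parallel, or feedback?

1. reduce the parallel group M1, M2
2. add M3, M4 (parallel)
3. feedback reduction of (M1+M2), (M3+M4)
So the answer for step 2 is parallel.

Final answer: parallel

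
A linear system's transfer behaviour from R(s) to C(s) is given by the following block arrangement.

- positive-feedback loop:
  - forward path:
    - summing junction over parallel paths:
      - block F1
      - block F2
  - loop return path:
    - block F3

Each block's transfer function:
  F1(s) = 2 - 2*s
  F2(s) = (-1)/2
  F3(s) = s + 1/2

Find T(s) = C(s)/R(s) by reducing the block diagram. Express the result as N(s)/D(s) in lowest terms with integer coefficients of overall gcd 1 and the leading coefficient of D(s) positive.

(1) parallel reduction of F1, F2 = 3/2 - 2*s
(2) apply the feedback formula to (F1+F2), F3, giving the overall T(s)

Therefore the answer is (6 - 8*s)/(8*s^2 - 2*s + 1).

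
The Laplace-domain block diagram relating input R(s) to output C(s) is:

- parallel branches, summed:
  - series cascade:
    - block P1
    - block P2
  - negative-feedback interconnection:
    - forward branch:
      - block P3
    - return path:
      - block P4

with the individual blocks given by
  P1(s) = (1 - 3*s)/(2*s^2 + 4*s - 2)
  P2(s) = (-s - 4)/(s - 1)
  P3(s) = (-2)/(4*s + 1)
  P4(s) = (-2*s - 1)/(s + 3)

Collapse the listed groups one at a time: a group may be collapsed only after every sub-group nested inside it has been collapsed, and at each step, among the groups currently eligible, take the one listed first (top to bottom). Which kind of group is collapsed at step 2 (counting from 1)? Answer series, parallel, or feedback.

1. reduce the series chain P1, P2
2. collapse the loop (P3 forward, P4 return)
3. combine (P1*P2), [P3/(1+P3*P4)] in parallel
The group at step 2 is a feedback group.

Final answer: feedback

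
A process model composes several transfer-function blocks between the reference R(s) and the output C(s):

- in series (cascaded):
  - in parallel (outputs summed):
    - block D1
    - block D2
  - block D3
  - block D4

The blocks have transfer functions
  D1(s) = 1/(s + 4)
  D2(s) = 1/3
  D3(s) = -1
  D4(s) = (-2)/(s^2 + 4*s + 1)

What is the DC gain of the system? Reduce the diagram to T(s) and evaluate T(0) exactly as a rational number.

1. parallel reduction of D1, D2, giving (s + 7)/(3*s + 12)
2. series reduction of (D1+D2), D3, D4, giving (2*s + 14)/(3*s^3 + 24*s^2 + 51*s + 12)
Evaluating the step-2 result (the overall T(s)) at s = 0 gives T(0) = 14/12 = 7/6.

Hence the answer: 7/6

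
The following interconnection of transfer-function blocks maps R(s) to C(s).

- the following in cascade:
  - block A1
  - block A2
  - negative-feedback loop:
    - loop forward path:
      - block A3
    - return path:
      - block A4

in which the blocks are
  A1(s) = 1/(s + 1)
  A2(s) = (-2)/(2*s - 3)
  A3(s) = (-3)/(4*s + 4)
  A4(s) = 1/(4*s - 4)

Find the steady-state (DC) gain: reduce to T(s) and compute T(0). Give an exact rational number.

Step 1 - close the feedback loop around A3, A4, giving (12 - 12*s)/(16*s^2 - 19)
Step 2 - multiply A1, A2, [A3/(1+A3*A4)] (series), giving (24*s - 24)/(32*s^4 - 16*s^3 - 86*s^2 + 19*s + 57)
The step-2 result is T(s). Setting s = 0: T(0) = -24/57 = -8/19.

Answer: -8/19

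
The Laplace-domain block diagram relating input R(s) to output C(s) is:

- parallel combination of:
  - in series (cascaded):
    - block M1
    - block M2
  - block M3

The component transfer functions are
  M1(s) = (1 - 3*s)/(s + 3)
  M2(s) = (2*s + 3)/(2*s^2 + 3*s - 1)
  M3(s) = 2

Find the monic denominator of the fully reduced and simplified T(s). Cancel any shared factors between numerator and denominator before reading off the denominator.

Step 1: multiply M1, M2 (series); result (-6*s^2 - 7*s + 3)/(2*s^3 + 9*s^2 + 8*s - 3)
Step 2: parallel reduction of (M1*M2), M3; result (4*s^3 + 12*s^2 + 9*s - 3)/(2*s^3 + 9*s^2 + 8*s - 3)
The result of step 2 is T(s) in lowest terms. Its denominator has leading coefficient 2; dividing the denominator through by 2 makes it monic.

Hence the answer: s^3 + 9*s^2/2 + 4*s - 3/2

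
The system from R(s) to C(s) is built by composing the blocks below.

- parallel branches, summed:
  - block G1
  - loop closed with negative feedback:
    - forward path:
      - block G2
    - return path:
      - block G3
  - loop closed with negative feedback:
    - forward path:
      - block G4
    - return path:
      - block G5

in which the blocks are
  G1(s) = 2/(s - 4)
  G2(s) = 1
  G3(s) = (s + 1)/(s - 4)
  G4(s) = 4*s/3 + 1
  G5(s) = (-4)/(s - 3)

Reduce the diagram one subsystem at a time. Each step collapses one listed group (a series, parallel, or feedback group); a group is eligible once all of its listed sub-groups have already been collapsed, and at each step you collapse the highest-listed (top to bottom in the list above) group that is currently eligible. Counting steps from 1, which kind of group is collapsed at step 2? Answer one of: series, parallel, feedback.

The answer is feedback.

Reasoning:
(1) apply the feedback formula to G2, G3
(2) feedback reduction of G4, G5
(3) parallel reduction of G1, [G2/(1+G2*G3)], [G4/(1+G4*G5)]
Step 2 collapses a feedback group.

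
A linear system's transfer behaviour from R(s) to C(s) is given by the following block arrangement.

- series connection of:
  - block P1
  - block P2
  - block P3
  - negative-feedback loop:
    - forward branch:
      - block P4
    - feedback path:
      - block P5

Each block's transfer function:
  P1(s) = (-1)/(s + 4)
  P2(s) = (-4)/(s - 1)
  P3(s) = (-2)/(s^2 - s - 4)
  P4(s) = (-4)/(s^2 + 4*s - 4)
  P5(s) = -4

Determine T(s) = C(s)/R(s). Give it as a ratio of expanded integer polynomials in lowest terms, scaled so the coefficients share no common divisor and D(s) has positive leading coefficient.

Step 1. apply the feedback formula to P4, P5; result (-4)/(s^2 + 4*s + 12)
Step 2. multiply P1, P2, P3, [P4/(1+P4*P5)] (series): this yields T(s), and no further normalization is needed

Therefore the answer is 32/(s^6 + 6*s^5 + 9*s^4 - 28*s^3 - 148*s^2 - 32*s + 192).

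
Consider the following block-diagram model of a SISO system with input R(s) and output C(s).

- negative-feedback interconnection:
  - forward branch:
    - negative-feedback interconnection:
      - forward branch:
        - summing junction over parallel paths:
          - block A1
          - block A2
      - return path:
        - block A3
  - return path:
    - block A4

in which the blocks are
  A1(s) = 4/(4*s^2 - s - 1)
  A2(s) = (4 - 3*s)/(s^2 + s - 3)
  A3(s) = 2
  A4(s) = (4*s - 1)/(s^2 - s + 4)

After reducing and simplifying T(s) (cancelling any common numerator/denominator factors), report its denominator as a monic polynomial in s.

Answer: s^6 - 25*s^5/4 + 21*s^4/4 - s^3 + 20*s^2 - 3*s/2 - 25

Working:
[1] reduce the parallel group A1, A2 = (-12*s^3 + 23*s^2 + 3*s - 16)/(4*s^4 + 3*s^3 - 14*s^2 + 2*s + 3)
[2] feedback reduction of (A1+A2), A3 = (-12*s^3 + 23*s^2 + 3*s - 16)/(4*s^4 - 21*s^3 + 32*s^2 + 8*s - 29)
[3] feedback reduction of [(A1+A2)/(1+(A1+A2)*A3)], A4 = (-12*s^5 + 35*s^4 - 68*s^3 + 73*s^2 + 28*s - 64)/(4*s^6 - 25*s^5 + 21*s^4 - 4*s^3 + 80*s^2 - 6*s - 100)
The result of step 3 is T(s) in lowest terms. Its denominator has leading coefficient 4; dividing the denominator through by 4 makes it monic.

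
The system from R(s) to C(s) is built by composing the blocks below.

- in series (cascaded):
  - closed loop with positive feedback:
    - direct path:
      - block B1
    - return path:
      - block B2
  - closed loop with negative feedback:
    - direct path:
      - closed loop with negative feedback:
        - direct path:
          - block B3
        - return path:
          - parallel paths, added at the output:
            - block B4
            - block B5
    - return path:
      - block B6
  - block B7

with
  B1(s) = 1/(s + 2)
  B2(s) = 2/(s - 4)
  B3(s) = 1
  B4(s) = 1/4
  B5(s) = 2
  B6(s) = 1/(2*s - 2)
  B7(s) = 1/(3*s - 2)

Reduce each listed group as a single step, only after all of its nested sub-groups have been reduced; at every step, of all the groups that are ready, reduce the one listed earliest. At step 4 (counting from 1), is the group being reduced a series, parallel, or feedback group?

(1) reduce the feedback loop with forward B1 and return B2
(2) reduce the parallel group B4, B5
(3) collapse the loop (B3 forward, (B4+B5) return)
(4) reduce the feedback loop with forward [B3/(1+B3*(B4+B5))] and return B6
(5) combine [B1/(1-B1*B2)], [[B3/(1+B3*(B4+B5))]/(1+[B3/(1+B3*(B4+B5))]*B6)], B7 in series
At step 4 the group reduced is feedback.

Final answer: feedback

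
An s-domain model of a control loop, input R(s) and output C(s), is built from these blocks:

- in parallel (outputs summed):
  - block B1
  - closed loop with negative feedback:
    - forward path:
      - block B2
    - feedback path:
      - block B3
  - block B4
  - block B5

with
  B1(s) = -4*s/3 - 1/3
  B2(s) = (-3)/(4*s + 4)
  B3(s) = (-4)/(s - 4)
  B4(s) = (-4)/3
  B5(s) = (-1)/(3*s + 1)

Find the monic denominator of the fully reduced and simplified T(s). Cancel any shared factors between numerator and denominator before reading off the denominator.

Step 1. close the feedback loop around B2, B3, giving (12 - 3*s)/(4*s^2 - 12*s - 4)
Step 2. parallel reduction of B1, [B2/(1+B2*B3)], B4, B5, giving (-48*s^4 + 68*s^3 + 217*s^2 + 271*s + 68)/(36*s^3 - 96*s^2 - 72*s - 12)
No further cancellation is possible in the step-2 result, so that is T(s). Its denominator becomes monic after dividing by the leading coefficient 36.

Answer: s^3 - 8*s^2/3 - 2*s - 1/3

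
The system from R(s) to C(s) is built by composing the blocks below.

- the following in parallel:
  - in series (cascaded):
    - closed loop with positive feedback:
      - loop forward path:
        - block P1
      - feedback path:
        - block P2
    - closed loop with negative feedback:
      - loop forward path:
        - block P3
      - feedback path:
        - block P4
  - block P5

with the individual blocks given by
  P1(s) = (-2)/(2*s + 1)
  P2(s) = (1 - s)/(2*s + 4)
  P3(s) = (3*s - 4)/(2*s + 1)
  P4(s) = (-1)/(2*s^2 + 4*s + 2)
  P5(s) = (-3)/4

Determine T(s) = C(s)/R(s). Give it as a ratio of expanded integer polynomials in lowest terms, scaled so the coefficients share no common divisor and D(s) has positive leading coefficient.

The answer is (-24*s^5 - 156*s^4 - 314*s^3 - 170*s^2 + 107*s + 74)/(32*s^5 + 144*s^4 + 248*s^3 + 248*s^2 + 156*s + 72).

Reasoning:
Step 1: apply the feedback formula to P1, P2, giving (-2*s - 4)/(2*s^2 + 4*s + 3)
Step 2: collapse the loop (P3 forward, P4 return), giving (6*s^3 + 4*s^2 - 10*s - 8)/(4*s^3 + 10*s^2 + 5*s + 6)
Step 3: series reduction of [P1/(1-P1*P2)], [P3/(1+P3*P4)], giving (-12*s^4 - 32*s^3 + 4*s^2 + 56*s + 32)/(8*s^5 + 36*s^4 + 62*s^3 + 62*s^2 + 39*s + 18)
Step 4: parallel reduction of ([P1/(1-P1*P2)]*[P3/(1+P3*P4)]), P5; the result is T(s) itself (integer coefficients, no common factor, positive leading denominator coefficient)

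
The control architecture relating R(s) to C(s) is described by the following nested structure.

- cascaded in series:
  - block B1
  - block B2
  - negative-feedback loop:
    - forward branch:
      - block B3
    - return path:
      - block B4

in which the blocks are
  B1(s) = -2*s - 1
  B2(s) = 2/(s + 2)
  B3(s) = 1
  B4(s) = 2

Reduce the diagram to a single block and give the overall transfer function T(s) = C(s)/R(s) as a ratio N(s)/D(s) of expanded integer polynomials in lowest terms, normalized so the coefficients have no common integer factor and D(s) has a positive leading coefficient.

1. reduce the feedback loop with forward B3 and return B4 -> 1/3
2. multiply B1, B2, [B3/(1+B3*B4)] (series): this yields T(s), and no further normalization is needed

Final answer: (-4*s - 2)/(3*s + 6)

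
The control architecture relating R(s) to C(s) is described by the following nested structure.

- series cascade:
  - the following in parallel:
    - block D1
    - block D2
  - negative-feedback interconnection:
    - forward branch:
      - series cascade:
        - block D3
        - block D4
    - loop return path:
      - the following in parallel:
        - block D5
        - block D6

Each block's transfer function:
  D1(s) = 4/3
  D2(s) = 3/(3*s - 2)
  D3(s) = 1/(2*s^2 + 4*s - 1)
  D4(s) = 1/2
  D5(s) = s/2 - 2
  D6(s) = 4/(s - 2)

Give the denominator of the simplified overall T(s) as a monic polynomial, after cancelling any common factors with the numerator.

(1) sum the parallel branches D1, D2 gives (12*s + 1)/(9*s - 6)
(2) combine D3, D4 in series gives 1/(4*s^2 + 8*s - 2)
(3) add D5, D6 (parallel) gives (s^2 - 6*s + 16)/(2*s - 4)
(4) reduce the feedback loop with forward (D3*D4) and return (D5+D6) gives (2*s - 4)/(8*s^3 + s^2 - 42*s + 24)
(5) series reduction of (D1+D2), [(D3*D4)/(1+(D3*D4)*(D5+D6))] gives (24*s^2 - 46*s - 4)/(72*s^4 - 39*s^3 - 384*s^2 + 468*s - 144)
That last expression is T(s), already simplified. Scaling its denominator by 1/72 (the reciprocal of the leading coefficient) yields the monic denominator.

Answer: s^4 - 13*s^3/24 - 16*s^2/3 + 13*s/2 - 2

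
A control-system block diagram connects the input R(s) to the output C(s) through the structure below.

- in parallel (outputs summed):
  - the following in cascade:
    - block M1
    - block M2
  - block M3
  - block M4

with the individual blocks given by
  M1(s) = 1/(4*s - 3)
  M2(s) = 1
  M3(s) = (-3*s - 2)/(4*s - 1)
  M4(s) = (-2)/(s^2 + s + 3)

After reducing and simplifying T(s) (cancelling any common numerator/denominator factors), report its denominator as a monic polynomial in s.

(1) series reduction of M1, M2: 1/(4*s - 3)
(2) sum the parallel branches (M1*M2), M3, M4: (-12*s^4 - 7*s^3 - 58*s^2 + 52*s + 9)/(16*s^4 + 35*s^2 - 45*s + 9)
That last expression is T(s), already simplified. Scaling its denominator by 1/16 (the reciprocal of the leading coefficient) yields the monic denominator.

Therefore the answer is s^4 + 35*s^2/16 - 45*s/16 + 9/16.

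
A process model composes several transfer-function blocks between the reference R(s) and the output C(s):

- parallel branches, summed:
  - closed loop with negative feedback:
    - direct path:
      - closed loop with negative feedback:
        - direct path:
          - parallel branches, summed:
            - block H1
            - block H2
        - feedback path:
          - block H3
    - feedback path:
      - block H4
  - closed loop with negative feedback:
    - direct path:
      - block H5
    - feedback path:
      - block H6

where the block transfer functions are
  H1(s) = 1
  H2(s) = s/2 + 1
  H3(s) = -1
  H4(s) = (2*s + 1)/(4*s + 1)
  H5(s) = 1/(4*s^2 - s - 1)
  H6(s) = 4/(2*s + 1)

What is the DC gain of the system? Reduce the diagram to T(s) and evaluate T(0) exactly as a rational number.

(1) reduce the parallel group H1, H2 -> s/2 + 2
(2) close the feedback loop around (H1+H2), H3 -> (-s - 4)/(s + 2)
(3) close the feedback loop around [(H1+H2)/(1+(H1+H2)*H3)], H4 -> (-4*s^2 - 17*s - 4)/(2*s^2 - 2)
(4) apply the feedback formula to H5, H6 -> (2*s + 1)/(8*s^3 + 2*s^2 - 3*s + 3)
(5) sum the parallel branches [[(H1+H2)/(1+(H1+H2)*H3)]/(1+[(H1+H2)/(1+(H1+H2)*H3)]*H4)], [H5/(1+H5*H6)] -> (-32*s^4 - 112*s^3 + 62*s^2 - 29*s - 14)/(16*s^4 - 12*s^3 - 10*s^2 + 12*s - 6)
DC gain: substitute s = 0 into T(s) from step 5: T(0) = -14/(-6) = 7/3.

Hence the answer: 7/3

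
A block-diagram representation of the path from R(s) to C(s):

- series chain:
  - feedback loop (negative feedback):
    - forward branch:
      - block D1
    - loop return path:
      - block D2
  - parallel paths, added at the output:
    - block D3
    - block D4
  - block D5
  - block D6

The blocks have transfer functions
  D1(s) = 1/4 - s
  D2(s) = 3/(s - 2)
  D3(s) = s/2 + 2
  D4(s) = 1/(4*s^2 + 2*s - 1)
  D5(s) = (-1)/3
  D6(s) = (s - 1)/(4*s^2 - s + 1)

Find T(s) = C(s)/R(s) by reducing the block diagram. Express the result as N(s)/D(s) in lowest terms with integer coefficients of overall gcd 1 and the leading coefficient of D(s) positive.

Step 1. apply the feedback formula to D1, D2, giving (4*s^2 - 9*s + 2)/(8*s + 5)
Step 2. parallel reduction of D3, D4, giving (4*s^3 + 18*s^2 + 7*s - 2)/(8*s^2 + 4*s - 2)
Step 3. cascade [D1/(1+D1*D2)], (D3+D4), D5, D6, giving the overall T(s)

Answer: (-16*s^6 - 20*s^5 + 162*s^4 - 91*s^3 - 67*s^2 + 36*s - 4)/(768*s^5 + 672*s^4 + 24*s^3 + 84*s^2 + 42*s - 30)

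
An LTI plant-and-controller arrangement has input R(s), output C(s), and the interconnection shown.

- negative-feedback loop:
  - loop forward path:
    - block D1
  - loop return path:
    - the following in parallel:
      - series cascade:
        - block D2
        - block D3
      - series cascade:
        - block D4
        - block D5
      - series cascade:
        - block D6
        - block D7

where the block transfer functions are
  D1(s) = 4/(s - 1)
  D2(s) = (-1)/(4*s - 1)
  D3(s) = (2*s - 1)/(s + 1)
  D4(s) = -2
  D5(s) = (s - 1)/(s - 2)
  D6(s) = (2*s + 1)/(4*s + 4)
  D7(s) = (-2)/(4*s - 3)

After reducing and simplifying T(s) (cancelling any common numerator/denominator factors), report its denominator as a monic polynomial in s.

Step 1. series reduction of D2, D3 -> (1 - 2*s)/(4*s^2 + 3*s - 1)
Step 2. series reduction of D4, D5 -> (2 - 2*s)/(s - 2)
Step 3. reduce the series chain D6, D7 -> (-2*s - 1)/(8*s^2 + 2*s - 6)
Step 4. parallel reduction of (D2*D3), (D4*D5), (D6*D7) -> (-64*s^4 + 40*s^3 + 118*s^2 - 105*s + 22)/(32*s^4 - 64*s^3 - 26*s^2 + 58*s - 12)
Step 5. close the feedback loop around D1, ((D2*D3)+(D4*D5)+(D6*D7)) -> (64*s^4 - 128*s^3 - 52*s^2 + 116*s - 24)/(16*s^5 - 176*s^4 + 99*s^3 + 278*s^2 - 245*s + 50)
That last expression is T(s), already simplified. Scaling its denominator by 1/16 (the reciprocal of the leading coefficient) yields the monic denominator.

Hence the answer: s^5 - 11*s^4 + 99*s^3/16 + 139*s^2/8 - 245*s/16 + 25/8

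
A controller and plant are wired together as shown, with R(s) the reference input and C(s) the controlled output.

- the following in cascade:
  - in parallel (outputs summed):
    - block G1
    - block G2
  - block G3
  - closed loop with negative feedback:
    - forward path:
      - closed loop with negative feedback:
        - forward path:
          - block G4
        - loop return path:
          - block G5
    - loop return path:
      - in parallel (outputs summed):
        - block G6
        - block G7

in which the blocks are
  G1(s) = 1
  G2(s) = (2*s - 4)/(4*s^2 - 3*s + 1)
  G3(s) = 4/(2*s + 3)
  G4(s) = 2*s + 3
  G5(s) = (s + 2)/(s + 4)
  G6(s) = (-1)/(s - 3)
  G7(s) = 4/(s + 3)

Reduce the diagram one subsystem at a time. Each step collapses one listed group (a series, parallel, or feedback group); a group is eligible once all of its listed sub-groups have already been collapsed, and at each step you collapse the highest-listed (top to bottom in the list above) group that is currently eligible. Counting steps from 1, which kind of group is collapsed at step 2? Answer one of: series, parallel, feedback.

(1) reduce the parallel group G1, G2
(2) reduce the feedback loop with forward G4 and return G5
(3) parallel reduction of G6, G7
(4) reduce the feedback loop with forward [G4/(1+G4*G5)] and return (G6+G7)
(5) cascade (G1+G2), G3, [[G4/(1+G4*G5)]/(1+[G4/(1+G4*G5)]*(G6+G7))]
Step 2 collapses a feedback group.

Therefore the answer is feedback.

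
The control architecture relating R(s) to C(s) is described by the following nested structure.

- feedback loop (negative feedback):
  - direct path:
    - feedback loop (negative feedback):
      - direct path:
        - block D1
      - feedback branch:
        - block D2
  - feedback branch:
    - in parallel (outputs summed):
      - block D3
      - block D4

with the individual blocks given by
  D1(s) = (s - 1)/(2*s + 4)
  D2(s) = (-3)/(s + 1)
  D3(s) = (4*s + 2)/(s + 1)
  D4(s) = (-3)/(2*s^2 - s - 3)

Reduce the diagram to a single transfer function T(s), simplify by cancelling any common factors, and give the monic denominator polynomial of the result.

[1] apply the feedback formula to D1, D2, giving (s^2 - 1)/(2*s^2 + 3*s + 7)
[2] add D3, D4 (parallel), giving (8*s^2 - 8*s - 9)/(2*s^2 - s - 3)
[3] reduce the feedback loop with forward [D1/(1+D1*D2)] and return (D3+D4), giving (2*s^3 - 3*s^2 - 2*s + 3)/(12*s^3 - 16*s^2 + 4*s - 12)
No further cancellation is possible in the step-3 result, so that is T(s). Its denominator becomes monic after dividing by the leading coefficient 12.

Therefore the answer is s^3 - 4*s^2/3 + s/3 - 1.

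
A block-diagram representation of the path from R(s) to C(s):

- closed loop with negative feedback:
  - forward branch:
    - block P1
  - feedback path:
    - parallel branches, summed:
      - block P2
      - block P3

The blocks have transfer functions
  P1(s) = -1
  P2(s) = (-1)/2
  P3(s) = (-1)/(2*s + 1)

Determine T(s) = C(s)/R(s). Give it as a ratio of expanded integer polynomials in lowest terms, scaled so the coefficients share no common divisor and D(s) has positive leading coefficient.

Step 1: reduce the parallel group P2, P3; result (-2*s - 3)/(4*s + 2)
Step 2: feedback reduction of P1, (P2+P3); the result is T(s) itself (integer coefficients, no common factor, positive leading denominator coefficient)

Therefore the answer is (-4*s - 2)/(6*s + 5).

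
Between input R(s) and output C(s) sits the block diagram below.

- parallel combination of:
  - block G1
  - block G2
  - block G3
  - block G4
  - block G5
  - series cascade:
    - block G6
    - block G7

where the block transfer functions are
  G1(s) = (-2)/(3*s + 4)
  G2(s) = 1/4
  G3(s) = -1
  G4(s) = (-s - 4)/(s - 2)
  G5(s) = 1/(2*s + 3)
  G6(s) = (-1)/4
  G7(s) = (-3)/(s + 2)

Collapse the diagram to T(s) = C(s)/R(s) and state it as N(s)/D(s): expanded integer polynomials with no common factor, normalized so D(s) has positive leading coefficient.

Reducing step by step:

Step 1. cascade G6, G7 gives 3/(4*s + 8)
Step 2. combine G1, G2, G3, G4, G5, (G6*G7) in parallel - this is the overall T(s), already in the required normalized form

Answer: (-42*s^4 - 249*s^3 - 605*s^2 - 678*s - 280)/(24*s^4 + 68*s^3 - 48*s^2 - 272*s - 192)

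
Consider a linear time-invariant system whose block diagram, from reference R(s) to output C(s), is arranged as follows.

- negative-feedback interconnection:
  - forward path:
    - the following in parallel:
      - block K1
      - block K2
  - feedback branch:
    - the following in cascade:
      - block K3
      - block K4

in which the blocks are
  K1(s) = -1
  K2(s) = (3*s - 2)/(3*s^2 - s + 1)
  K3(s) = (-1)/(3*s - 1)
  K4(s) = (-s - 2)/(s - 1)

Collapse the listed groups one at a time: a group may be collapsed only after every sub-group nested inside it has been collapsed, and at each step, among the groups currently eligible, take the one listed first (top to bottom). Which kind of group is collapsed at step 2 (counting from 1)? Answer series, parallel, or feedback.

Reducing step by step:

Step 1. parallel reduction of K1, K2
Step 2. reduce the series chain K3, K4
Step 3. close the feedback loop around (K1+K2), (K3*K4)
Step 2: series.

Answer: series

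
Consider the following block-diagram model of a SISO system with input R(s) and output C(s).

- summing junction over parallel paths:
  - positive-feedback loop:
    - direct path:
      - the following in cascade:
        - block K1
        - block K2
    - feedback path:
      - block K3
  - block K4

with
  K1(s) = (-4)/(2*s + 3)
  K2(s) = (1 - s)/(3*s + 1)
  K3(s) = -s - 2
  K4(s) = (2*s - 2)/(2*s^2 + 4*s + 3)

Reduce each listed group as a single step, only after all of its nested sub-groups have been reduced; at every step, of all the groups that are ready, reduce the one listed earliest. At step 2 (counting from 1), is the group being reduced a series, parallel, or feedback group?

Reducing step by step:

(1) reduce the series chain K1, K2
(2) reduce the feedback loop with forward (K1*K2) and return K3
(3) combine [(K1*K2)/(1-(K1*K2)*K3)], K4 in parallel
Step 2: feedback.

Answer: feedback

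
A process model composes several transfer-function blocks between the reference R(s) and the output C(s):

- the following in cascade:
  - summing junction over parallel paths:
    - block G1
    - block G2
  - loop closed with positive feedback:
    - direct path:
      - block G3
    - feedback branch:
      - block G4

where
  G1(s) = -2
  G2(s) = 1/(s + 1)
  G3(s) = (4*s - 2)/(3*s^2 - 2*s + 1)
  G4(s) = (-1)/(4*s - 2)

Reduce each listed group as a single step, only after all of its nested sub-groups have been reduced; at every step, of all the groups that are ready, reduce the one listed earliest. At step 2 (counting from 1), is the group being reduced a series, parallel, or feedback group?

(1) reduce the parallel group G1, G2
(2) apply the feedback formula to G3, G4
(3) cascade (G1+G2), [G3/(1-G3*G4)]
Step 2: feedback.

Final answer: feedback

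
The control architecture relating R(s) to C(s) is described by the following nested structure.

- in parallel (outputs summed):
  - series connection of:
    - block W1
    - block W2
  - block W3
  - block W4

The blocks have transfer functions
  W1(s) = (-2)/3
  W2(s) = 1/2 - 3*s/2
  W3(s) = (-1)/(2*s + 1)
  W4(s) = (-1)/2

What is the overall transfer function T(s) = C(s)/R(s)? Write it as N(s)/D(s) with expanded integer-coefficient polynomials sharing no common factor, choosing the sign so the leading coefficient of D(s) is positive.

Answer: (12*s^2 - 4*s - 11)/(12*s + 6)

Working:
[1] cascade W1, W2: s - 1/3
[2] add (W1*W2), W3, W4 (parallel), giving the overall T(s)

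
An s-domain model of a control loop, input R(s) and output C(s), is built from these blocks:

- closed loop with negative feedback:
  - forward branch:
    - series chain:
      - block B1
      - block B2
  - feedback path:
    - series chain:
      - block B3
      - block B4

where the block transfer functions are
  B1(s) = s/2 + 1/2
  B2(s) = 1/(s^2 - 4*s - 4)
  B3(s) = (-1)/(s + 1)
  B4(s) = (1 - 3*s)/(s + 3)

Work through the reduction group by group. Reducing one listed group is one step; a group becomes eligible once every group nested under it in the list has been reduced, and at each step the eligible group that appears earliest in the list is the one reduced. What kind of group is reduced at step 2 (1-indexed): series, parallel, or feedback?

1. reduce the series chain B1, B2
2. reduce the series chain B3, B4
3. apply the feedback formula to (B1*B2), (B3*B4)
Step 2: series.

Therefore the answer is series.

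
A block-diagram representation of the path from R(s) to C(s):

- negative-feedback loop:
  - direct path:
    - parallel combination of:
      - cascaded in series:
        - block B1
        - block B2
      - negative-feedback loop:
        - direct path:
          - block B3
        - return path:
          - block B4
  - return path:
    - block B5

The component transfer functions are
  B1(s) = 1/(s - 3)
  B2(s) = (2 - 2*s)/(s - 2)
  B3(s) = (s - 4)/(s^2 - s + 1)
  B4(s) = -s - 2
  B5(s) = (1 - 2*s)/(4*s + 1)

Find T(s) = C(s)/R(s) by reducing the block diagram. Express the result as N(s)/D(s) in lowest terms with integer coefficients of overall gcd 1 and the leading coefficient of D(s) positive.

The answer is (4*s^4 - 43*s^3 + 29*s^2 - 14*s - 6)/(2*s^4 + 40*s^3 - 183*s^2 + 199*s + 48).

Reasoning:
1. multiply B1, B2 (series): (2 - 2*s)/(s^2 - 5*s + 6)
2. close the feedback loop around B3, B4: (s - 4)/(s + 9)
3. parallel reduction of (B1*B2), [B3/(1+B3*B4)]: (s^3 - 11*s^2 + 10*s - 6)/(s^3 + 4*s^2 - 39*s + 54)
4. close the feedback loop around ((B1*B2)+[B3/(1+B3*B4)]), B5 - this is the overall T(s), already in the required normalized form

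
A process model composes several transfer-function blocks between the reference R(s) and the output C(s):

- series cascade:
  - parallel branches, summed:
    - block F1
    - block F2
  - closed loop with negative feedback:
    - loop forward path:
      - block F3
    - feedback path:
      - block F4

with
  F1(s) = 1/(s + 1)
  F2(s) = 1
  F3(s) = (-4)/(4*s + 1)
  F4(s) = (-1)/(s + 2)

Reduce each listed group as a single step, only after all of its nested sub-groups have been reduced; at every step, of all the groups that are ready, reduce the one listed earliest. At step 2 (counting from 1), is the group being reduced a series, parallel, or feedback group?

Answer: feedback

Working:
1. combine F1, F2 in parallel
2. close the feedback loop around F3, F4
3. multiply (F1+F2), [F3/(1+F3*F4)] (series)
Step 2: feedback.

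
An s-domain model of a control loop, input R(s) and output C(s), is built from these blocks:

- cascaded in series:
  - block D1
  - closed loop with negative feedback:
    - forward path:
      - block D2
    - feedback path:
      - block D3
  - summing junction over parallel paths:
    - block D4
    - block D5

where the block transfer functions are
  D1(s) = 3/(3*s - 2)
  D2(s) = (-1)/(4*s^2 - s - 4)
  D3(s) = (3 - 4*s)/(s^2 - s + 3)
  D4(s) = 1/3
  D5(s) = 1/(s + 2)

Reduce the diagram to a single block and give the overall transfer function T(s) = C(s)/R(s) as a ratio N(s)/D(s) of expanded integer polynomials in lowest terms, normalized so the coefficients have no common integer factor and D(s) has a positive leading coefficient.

The answer is (-s^3 - 4*s^2 + 2*s - 15)/(12*s^6 + s^5 - 9*s^4 + 71*s^3 - 61*s^2 - 80*s + 60).

Reasoning:
1. feedback reduction of D2, D3 = (-s^2 + s - 3)/(4*s^4 - 5*s^3 + 9*s^2 + 5*s - 15)
2. combine D4, D5 in parallel = (s + 5)/(3*s + 6)
3. series reduction of D1, [D2/(1+D2*D3)], (D4+D5), which is the overall transfer function T(s) = C(s)/R(s) in lowest terms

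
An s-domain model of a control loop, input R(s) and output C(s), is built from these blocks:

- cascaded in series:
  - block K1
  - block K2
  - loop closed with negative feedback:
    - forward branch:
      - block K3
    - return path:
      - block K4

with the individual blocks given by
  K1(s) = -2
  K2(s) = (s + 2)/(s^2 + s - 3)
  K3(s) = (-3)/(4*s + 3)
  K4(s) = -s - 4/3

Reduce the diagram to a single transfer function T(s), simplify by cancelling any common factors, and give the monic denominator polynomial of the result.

[1] collapse the loop (K3 forward, K4 return) = (-3)/(7*s + 7)
[2] reduce the series chain K1, K2, [K3/(1+K3*K4)] = (6*s + 12)/(7*s^3 + 14*s^2 - 14*s - 21)
T(s) is the step-2 result (common factors already cancelled). Leading coefficient of the denominator: 7. Divide through by 7 for the monic polynomial.

Final answer: s^3 + 2*s^2 - 2*s - 3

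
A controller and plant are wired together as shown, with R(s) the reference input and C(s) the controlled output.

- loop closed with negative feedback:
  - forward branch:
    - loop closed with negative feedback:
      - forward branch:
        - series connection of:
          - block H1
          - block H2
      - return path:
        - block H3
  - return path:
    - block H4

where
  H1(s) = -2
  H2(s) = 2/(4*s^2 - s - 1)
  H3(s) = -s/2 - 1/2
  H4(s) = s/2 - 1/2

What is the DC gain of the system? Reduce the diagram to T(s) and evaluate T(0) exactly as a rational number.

1. series reduction of H1, H2, giving (-4)/(4*s^2 - s - 1)
2. apply the feedback formula to (H1*H2), H3, giving (-4)/(4*s^2 + s + 1)
3. collapse the loop ([(H1*H2)/(1+(H1*H2)*H3)] forward, H4 return), giving (-4)/(4*s^2 - s + 3)
Evaluating the step-3 result (the overall T(s)) at s = 0 gives T(0) = -4/3.

Hence the answer: -4/3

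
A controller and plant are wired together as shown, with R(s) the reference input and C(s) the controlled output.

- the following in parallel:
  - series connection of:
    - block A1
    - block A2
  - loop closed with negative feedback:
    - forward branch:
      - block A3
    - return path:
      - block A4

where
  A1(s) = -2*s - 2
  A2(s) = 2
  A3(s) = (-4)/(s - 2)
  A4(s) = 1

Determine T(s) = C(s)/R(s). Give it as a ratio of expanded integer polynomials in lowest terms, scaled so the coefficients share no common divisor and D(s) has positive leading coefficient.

Step 1: reduce the series chain A1, A2 gives -4*s - 4
Step 2: feedback reduction of A3, A4 gives (-4)/(s - 6)
Step 3: add (A1*A2), [A3/(1+A3*A4)] (parallel), which is the overall transfer function T(s) = C(s)/R(s) in lowest terms

Therefore the answer is (-4*s^2 + 20*s + 20)/(s - 6).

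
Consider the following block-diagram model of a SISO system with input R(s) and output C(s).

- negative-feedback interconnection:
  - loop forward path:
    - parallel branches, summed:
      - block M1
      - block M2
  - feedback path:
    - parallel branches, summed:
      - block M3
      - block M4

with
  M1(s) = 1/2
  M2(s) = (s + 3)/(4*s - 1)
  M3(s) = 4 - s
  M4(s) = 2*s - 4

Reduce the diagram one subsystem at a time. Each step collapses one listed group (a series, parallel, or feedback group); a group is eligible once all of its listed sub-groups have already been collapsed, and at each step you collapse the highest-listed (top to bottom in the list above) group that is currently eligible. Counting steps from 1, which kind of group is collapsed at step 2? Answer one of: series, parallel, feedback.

Step 1 - parallel reduction of M1, M2
Step 2 - parallel reduction of M3, M4
Step 3 - reduce the feedback loop with forward (M1+M2) and return (M3+M4)
Step 2: parallel.

Hence the answer: parallel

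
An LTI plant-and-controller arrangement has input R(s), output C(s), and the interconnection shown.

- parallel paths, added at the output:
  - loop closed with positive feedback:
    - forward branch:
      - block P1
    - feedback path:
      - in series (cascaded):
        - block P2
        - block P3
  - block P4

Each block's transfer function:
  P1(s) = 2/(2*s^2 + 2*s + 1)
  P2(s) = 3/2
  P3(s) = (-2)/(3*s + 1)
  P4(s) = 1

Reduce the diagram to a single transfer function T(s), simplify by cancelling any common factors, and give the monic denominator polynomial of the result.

The answer is s^3 + 4*s^2/3 + 5*s/6 + 7/6.

Reasoning:
Step 1. reduce the series chain P2, P3 gives (-3)/(3*s + 1)
Step 2. apply the feedback formula to P1, (P2*P3) gives (6*s + 2)/(6*s^3 + 8*s^2 + 5*s + 7)
Step 3. parallel reduction of [P1/(1-P1*(P2*P3))], P4 gives (6*s^3 + 8*s^2 + 11*s + 9)/(6*s^3 + 8*s^2 + 5*s + 7)
The result of step 3 is T(s) in lowest terms. Its denominator has leading coefficient 6; dividing the denominator through by 6 makes it monic.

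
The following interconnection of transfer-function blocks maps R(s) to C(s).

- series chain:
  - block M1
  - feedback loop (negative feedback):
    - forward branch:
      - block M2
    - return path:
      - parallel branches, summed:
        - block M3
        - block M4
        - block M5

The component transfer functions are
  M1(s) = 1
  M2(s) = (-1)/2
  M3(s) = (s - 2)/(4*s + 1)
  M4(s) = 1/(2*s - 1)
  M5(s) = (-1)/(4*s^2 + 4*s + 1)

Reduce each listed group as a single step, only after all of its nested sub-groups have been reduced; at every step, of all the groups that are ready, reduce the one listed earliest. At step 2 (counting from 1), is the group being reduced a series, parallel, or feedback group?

Step 1: combine M3, M4, M5 in parallel
Step 2: reduce the feedback loop with forward M2 and return (M3+M4+M5)
Step 3: reduce the series chain M1, [M2/(1+M2*(M3+M4+M5))]
Step 2 collapses a feedback group.

Final answer: feedback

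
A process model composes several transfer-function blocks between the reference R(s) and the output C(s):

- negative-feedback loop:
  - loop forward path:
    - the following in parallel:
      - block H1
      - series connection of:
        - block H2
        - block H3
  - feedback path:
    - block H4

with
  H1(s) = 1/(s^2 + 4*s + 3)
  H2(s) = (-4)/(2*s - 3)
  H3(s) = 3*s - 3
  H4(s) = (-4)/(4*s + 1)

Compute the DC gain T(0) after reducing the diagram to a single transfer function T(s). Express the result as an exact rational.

The answer is -11/47.

Reasoning:
Step 1. combine H2, H3 in series; result (12 - 12*s)/(2*s - 3)
Step 2. sum the parallel branches H1, (H2*H3); result (-12*s^3 - 36*s^2 + 14*s + 33)/(2*s^3 + 5*s^2 - 6*s - 9)
Step 3. collapse the loop ((H1+(H2*H3)) forward, H4 return); result (-48*s^4 - 156*s^3 + 20*s^2 + 146*s + 33)/(8*s^4 + 70*s^3 + 125*s^2 - 98*s - 141)
Evaluating the step-3 result (the overall T(s)) at s = 0 gives T(0) = 33/(-141) = -11/47.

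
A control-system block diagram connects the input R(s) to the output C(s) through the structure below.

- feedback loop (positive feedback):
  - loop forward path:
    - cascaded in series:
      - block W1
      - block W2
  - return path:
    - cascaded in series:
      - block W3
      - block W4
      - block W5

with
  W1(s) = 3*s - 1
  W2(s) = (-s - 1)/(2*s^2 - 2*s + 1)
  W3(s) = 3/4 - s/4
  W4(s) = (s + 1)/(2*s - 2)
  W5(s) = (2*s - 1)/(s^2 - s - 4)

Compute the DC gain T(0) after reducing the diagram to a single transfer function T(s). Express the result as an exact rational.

[1] series reduction of W1, W2; result (-3*s^2 - 2*s + 1)/(2*s^2 - 2*s + 1)
[2] reduce the series chain W3, W4, W5; result (-2*s^3 + 5*s^2 + 4*s - 3)/(8*s^3 - 16*s^2 - 24*s + 32)
[3] collapse the loop ((W1*W2) forward, (W3*W4*W5) return); result (-24*s^5 + 32*s^4 + 112*s^3 - 64*s^2 - 88*s + 32)/(10*s^5 - 37*s^4 + 16*s^3 + 90*s^2 - 98*s + 35)
The step-3 result is T(s). Setting s = 0: T(0) = 32/35.

Final answer: 32/35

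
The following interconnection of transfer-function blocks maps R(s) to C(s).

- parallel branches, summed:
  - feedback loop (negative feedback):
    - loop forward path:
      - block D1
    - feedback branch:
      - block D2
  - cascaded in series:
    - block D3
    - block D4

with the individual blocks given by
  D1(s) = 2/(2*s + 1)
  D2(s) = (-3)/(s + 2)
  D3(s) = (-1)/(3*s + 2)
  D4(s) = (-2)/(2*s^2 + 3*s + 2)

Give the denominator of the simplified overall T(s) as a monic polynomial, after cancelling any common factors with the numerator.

(1) reduce the feedback loop with forward D1 and return D2: (2*s + 4)/(2*s^2 + 5*s - 4)
(2) multiply D3, D4 (series): 2/(6*s^3 + 13*s^2 + 12*s + 4)
(3) combine [D1/(1+D1*D2)], (D3*D4) in parallel: (12*s^4 + 50*s^3 + 80*s^2 + 66*s + 8)/(12*s^5 + 56*s^4 + 65*s^3 + 16*s^2 - 28*s - 16)
That last expression is T(s), already simplified. Scaling its denominator by 1/12 (the reciprocal of the leading coefficient) yields the monic denominator.

Hence the answer: s^5 + 14*s^4/3 + 65*s^3/12 + 4*s^2/3 - 7*s/3 - 4/3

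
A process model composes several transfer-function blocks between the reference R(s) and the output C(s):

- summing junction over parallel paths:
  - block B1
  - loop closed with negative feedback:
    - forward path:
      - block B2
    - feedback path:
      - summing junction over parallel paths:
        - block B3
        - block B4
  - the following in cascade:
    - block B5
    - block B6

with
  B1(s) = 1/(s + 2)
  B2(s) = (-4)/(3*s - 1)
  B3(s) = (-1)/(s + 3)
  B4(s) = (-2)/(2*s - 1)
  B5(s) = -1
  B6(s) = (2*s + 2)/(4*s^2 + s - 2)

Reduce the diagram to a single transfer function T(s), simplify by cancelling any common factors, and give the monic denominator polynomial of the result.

Reducing step by step:

1. reduce the parallel group B3, B4 gives (-4*s - 5)/(2*s^2 + 5*s - 3)
2. reduce the feedback loop with forward B2 and return (B3+B4) gives (-8*s^2 - 20*s + 12)/(6*s^3 + 13*s^2 + 2*s + 23)
3. combine B5, B6 in series gives (-2*s - 2)/(4*s^2 + s - 2)
4. sum the parallel branches B1, [B2/(1+B2*(B3+B4))], (B5*B6) gives (-20*s^5 - 156*s^4 - 229*s^3 + 98*s^2 - 47*s - 186)/(24*s^6 + 106*s^5 + 125*s^4 + 86*s^3 + 155*s^2 - 8*s - 92)
Step 4 gives the fully reduced T(s), with no common factor left to cancel. The denominator's leading coefficient is 24, so divide each of its coefficients by 24 to get the monic form.

Answer: s^6 + 53*s^5/12 + 125*s^4/24 + 43*s^3/12 + 155*s^2/24 - s/3 - 23/6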